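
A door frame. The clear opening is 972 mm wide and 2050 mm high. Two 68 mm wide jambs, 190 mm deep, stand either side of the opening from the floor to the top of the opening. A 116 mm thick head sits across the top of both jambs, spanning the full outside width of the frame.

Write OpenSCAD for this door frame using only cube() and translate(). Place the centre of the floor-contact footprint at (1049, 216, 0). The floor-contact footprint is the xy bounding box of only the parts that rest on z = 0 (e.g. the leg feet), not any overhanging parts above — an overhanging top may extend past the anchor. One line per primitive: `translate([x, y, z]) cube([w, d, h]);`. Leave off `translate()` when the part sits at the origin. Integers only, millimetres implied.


translate([495, 121, 0]) cube([68, 190, 2050]);
translate([1535, 121, 0]) cube([68, 190, 2050]);
translate([495, 121, 2050]) cube([1108, 190, 116]);


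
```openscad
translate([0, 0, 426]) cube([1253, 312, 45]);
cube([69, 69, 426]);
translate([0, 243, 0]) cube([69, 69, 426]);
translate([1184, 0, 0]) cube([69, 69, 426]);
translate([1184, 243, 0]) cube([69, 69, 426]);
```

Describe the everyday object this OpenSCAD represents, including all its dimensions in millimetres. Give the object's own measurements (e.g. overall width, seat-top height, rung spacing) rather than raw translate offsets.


A bench: a 1253×312 mm seat slab, 45 mm thick, top at z = 471 mm, on four 69×69 mm square legs flush with the seat corners and standing on z = 0.


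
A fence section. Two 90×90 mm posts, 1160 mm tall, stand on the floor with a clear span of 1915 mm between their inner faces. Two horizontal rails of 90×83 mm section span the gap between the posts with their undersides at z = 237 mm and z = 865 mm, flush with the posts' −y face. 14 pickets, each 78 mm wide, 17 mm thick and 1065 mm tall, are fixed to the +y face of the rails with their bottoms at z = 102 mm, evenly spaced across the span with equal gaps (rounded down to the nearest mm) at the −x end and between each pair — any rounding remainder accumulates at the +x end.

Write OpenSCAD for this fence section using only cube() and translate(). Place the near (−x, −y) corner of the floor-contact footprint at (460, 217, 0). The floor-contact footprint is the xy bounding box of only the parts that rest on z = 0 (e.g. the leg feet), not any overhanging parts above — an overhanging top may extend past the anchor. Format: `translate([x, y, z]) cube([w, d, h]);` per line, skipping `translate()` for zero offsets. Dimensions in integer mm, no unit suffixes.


translate([460, 217, 0]) cube([90, 90, 1160]);
translate([2465, 217, 0]) cube([90, 90, 1160]);
translate([550, 217, 237]) cube([1915, 90, 83]);
translate([550, 217, 865]) cube([1915, 90, 83]);
translate([604, 307, 102]) cube([78, 17, 1065]);
translate([736, 307, 102]) cube([78, 17, 1065]);
translate([868, 307, 102]) cube([78, 17, 1065]);
translate([1000, 307, 102]) cube([78, 17, 1065]);
translate([1132, 307, 102]) cube([78, 17, 1065]);
translate([1264, 307, 102]) cube([78, 17, 1065]);
translate([1396, 307, 102]) cube([78, 17, 1065]);
translate([1528, 307, 102]) cube([78, 17, 1065]);
translate([1660, 307, 102]) cube([78, 17, 1065]);
translate([1792, 307, 102]) cube([78, 17, 1065]);
translate([1924, 307, 102]) cube([78, 17, 1065]);
translate([2056, 307, 102]) cube([78, 17, 1065]);
translate([2188, 307, 102]) cube([78, 17, 1065]);
translate([2320, 307, 102]) cube([78, 17, 1065]);


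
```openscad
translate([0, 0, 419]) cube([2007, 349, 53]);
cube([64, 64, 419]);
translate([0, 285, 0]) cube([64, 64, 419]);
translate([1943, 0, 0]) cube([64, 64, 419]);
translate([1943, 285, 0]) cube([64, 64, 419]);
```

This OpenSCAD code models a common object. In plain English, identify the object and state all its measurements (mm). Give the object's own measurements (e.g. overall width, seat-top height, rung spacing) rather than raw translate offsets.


A long wooden bench with a 2007 mm (x) × 349 mm (y) seat, 53 mm thick, its top surface 472 mm above the floor. Four 64 mm square legs at the seat corners, flush with the edges, run from z = 0 to the seat underside.


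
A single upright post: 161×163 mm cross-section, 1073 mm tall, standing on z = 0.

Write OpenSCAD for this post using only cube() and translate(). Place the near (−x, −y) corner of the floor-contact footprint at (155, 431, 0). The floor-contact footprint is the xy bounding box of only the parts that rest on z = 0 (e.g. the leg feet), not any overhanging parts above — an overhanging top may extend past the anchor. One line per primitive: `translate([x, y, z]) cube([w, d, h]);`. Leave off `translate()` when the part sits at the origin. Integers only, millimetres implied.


translate([155, 431, 0]) cube([161, 163, 1073]);


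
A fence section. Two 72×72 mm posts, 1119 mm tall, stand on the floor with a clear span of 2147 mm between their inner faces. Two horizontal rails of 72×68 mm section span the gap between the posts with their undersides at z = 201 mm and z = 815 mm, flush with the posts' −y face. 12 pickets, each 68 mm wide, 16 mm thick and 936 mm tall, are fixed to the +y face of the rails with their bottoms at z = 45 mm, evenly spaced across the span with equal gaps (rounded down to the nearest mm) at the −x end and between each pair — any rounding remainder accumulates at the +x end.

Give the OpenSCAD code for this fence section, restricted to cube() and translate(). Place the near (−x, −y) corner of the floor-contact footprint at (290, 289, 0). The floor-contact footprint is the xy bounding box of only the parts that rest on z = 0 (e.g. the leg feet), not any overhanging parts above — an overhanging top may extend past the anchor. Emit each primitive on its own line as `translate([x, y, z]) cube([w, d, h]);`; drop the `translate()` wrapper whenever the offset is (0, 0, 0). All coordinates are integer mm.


translate([290, 289, 0]) cube([72, 72, 1119]);
translate([2509, 289, 0]) cube([72, 72, 1119]);
translate([362, 289, 201]) cube([2147, 72, 68]);
translate([362, 289, 815]) cube([2147, 72, 68]);
translate([464, 361, 45]) cube([68, 16, 936]);
translate([634, 361, 45]) cube([68, 16, 936]);
translate([804, 361, 45]) cube([68, 16, 936]);
translate([974, 361, 45]) cube([68, 16, 936]);
translate([1144, 361, 45]) cube([68, 16, 936]);
translate([1314, 361, 45]) cube([68, 16, 936]);
translate([1484, 361, 45]) cube([68, 16, 936]);
translate([1654, 361, 45]) cube([68, 16, 936]);
translate([1824, 361, 45]) cube([68, 16, 936]);
translate([1994, 361, 45]) cube([68, 16, 936]);
translate([2164, 361, 45]) cube([68, 16, 936]);
translate([2334, 361, 45]) cube([68, 16, 936]);


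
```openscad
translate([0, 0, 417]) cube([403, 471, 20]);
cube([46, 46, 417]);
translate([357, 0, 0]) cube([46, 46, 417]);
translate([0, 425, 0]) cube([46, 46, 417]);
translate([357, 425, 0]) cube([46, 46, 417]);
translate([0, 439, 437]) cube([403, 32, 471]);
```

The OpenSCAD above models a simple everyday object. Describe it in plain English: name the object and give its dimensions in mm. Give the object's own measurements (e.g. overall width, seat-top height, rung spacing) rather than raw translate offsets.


A chair. The seat is a 403×471×20 mm slab with its top at z = 437 mm, on four 46×46 mm corner legs (flush with the seat edges, standing on z = 0). A flat backrest 32 mm thick, 471 mm tall, spans the full seat width and rises from the seat top along its +y edge, rear face flush with the rear of the seat.


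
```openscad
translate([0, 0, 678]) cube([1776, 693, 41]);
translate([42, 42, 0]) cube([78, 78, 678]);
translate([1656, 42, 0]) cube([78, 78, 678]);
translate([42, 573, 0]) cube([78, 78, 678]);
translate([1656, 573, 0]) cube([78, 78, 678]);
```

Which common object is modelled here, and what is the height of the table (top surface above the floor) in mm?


A table. The table height is 719 mm.

A 1776×693×41 slab sits at z = 678 on four 78 mm square posts — a table. The top surface is at 678 + 41 = 719 mm.


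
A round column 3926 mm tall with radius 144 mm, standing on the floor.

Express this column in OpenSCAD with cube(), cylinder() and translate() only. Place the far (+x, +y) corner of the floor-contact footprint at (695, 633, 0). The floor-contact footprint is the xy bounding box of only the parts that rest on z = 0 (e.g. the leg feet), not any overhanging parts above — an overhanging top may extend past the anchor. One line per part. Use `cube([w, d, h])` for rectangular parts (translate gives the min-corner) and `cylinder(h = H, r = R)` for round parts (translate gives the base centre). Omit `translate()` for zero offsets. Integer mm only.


translate([551, 489, 0]) cylinder(h = 3926, r = 144);


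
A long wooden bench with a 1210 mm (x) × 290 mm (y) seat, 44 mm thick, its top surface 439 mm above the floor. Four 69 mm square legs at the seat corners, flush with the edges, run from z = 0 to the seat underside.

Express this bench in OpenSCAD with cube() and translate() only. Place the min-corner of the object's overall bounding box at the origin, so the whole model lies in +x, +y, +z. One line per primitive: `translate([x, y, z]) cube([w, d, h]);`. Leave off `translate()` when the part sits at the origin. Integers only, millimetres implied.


// leg_h = 439 − 44 = 395
translate([0, 0, 395]) cube([1210, 290, 44]);
cube([69, 69, 395]);
translate([0, 221, 0]) cube([69, 69, 395]);
translate([1141, 0, 0]) cube([69, 69, 395]);
translate([1141, 221, 0]) cube([69, 69, 395]);


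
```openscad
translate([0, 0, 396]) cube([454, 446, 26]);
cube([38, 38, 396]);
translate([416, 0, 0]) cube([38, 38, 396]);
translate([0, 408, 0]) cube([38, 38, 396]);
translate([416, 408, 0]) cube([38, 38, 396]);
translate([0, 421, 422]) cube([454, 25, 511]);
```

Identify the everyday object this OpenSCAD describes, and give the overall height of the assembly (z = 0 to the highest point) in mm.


A chair. The overall height is 933 mm.

A slab on four corner posts with a tall panel at the back — a chair. The seat slab sits at z = 396 with thickness 26, and the 511 mm backrest starts at the seat top, so the overall height is 396 + 26 + 511 = 933 mm.


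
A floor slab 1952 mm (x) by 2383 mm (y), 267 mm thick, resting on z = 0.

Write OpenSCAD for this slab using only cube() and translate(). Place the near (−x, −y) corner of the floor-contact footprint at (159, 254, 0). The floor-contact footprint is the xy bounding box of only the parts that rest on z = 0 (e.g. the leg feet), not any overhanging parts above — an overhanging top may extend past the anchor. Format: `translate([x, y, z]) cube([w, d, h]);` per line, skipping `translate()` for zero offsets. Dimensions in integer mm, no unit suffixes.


translate([159, 254, 0]) cube([1952, 2383, 267]);


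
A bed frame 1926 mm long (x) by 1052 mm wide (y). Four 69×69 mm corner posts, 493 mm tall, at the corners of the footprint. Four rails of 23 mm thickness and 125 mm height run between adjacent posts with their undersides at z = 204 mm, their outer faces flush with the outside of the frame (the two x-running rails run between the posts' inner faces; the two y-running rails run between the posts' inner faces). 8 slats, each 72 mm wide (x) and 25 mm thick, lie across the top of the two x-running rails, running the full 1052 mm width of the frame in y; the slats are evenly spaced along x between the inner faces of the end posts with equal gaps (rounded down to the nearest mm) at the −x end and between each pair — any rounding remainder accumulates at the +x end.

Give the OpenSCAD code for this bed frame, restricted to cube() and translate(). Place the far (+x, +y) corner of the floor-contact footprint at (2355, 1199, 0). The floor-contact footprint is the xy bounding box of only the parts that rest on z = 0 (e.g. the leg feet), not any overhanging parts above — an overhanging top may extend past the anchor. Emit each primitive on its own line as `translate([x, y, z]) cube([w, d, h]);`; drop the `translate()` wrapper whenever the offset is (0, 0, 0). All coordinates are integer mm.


// slat z = rail_z + rail_h = 204 + 125 = 329
// slat gap = ⌊(1788 − 8·72) / 9⌋ = 134
translate([429, 147, 0]) cube([69, 69, 493]);
translate([429, 1130, 0]) cube([69, 69, 493]);
translate([2286, 147, 0]) cube([69, 69, 493]);
translate([2286, 1130, 0]) cube([69, 69, 493]);
translate([498, 147, 204]) cube([1788, 23, 125]);
translate([498, 1176, 204]) cube([1788, 23, 125]);
translate([429, 216, 204]) cube([23, 914, 125]);
translate([2332, 216, 204]) cube([23, 914, 125]);
translate([632, 147, 329]) cube([72, 1052, 25]);
translate([838, 147, 329]) cube([72, 1052, 25]);
translate([1044, 147, 329]) cube([72, 1052, 25]);
translate([1250, 147, 329]) cube([72, 1052, 25]);
translate([1456, 147, 329]) cube([72, 1052, 25]);
translate([1662, 147, 329]) cube([72, 1052, 25]);
translate([1868, 147, 329]) cube([72, 1052, 25]);
translate([2074, 147, 329]) cube([72, 1052, 25]);


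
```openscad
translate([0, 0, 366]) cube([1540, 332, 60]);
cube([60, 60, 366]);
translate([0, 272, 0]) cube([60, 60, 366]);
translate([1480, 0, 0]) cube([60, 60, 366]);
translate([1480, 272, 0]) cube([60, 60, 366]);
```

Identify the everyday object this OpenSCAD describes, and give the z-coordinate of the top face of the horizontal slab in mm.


A bench. The seat-top height is 426 mm.

A long slab on four corner posts — a bench. The slab sits at z = 366 with thickness 60, so the top is 366 + 60 = 426 mm.


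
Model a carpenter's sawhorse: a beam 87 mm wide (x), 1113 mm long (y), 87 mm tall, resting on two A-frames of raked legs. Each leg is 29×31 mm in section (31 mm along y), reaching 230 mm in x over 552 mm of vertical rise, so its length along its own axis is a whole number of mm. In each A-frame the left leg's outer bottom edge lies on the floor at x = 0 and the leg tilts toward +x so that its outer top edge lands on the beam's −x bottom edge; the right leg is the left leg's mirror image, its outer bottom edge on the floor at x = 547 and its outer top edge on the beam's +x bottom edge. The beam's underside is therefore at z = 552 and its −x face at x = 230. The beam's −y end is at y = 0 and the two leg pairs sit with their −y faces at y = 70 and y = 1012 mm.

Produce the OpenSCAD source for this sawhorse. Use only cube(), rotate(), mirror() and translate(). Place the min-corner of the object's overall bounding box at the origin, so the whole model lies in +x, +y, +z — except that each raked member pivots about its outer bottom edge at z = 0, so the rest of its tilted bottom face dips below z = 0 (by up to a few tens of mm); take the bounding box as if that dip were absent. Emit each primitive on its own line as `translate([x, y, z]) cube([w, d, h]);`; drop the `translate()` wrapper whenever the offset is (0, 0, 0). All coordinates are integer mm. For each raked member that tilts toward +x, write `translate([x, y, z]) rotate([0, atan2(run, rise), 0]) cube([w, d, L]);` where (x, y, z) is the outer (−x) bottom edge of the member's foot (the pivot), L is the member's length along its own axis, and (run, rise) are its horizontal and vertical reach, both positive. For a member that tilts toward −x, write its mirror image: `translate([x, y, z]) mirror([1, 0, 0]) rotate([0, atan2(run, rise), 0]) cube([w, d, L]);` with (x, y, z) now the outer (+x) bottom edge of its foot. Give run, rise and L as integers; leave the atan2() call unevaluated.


// leg length = √(230² + 552²) = 598
// right-leg outer foot x = 2·230 + 87 = 547
// beam min-corner = (230, 0, 552)
translate([230, 0, 552]) cube([87, 1113, 87]);
translate([0, 70, 0]) rotate([0, atan2(230, 552), 0]) cube([29, 31, 598]);
translate([547, 70, 0]) mirror([1, 0, 0]) rotate([0, atan2(230, 552), 0]) cube([29, 31, 598]);
translate([0, 1012, 0]) rotate([0, atan2(230, 552), 0]) cube([29, 31, 598]);
translate([547, 1012, 0]) mirror([1, 0, 0]) rotate([0, atan2(230, 552), 0]) cube([29, 31, 598]);


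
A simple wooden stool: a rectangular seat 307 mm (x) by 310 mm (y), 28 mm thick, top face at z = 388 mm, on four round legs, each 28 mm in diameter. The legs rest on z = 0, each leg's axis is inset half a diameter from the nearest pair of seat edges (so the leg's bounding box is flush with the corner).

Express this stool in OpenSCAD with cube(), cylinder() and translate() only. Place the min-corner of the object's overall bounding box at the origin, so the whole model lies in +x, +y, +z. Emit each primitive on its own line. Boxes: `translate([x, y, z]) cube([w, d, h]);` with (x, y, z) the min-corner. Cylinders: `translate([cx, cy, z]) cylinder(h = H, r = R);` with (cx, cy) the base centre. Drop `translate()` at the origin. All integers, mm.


translate([0, 0, 360]) cube([307, 310, 28]);
translate([14, 14, 0]) cylinder(h = 360, r = 14);
translate([293, 14, 0]) cylinder(h = 360, r = 14);
translate([14, 296, 0]) cylinder(h = 360, r = 14);
translate([293, 296, 0]) cylinder(h = 360, r = 14);


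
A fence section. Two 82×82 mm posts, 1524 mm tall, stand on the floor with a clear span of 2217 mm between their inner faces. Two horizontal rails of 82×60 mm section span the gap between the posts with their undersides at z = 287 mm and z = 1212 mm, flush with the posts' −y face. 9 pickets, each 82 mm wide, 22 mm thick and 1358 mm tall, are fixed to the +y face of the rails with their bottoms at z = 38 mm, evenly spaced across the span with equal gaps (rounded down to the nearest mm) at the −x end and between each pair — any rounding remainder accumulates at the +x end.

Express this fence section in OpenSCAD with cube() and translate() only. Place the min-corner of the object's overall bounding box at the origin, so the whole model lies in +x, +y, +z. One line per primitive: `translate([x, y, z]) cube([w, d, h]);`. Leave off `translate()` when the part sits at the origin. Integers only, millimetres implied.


cube([82, 82, 1524]);
translate([2299, 0, 0]) cube([82, 82, 1524]);
translate([82, 0, 287]) cube([2217, 82, 60]);
translate([82, 0, 1212]) cube([2217, 82, 60]);
translate([229, 82, 38]) cube([82, 22, 1358]);
translate([458, 82, 38]) cube([82, 22, 1358]);
translate([687, 82, 38]) cube([82, 22, 1358]);
translate([916, 82, 38]) cube([82, 22, 1358]);
translate([1145, 82, 38]) cube([82, 22, 1358]);
translate([1374, 82, 38]) cube([82, 22, 1358]);
translate([1603, 82, 38]) cube([82, 22, 1358]);
translate([1832, 82, 38]) cube([82, 22, 1358]);
translate([2061, 82, 38]) cube([82, 22, 1358]);


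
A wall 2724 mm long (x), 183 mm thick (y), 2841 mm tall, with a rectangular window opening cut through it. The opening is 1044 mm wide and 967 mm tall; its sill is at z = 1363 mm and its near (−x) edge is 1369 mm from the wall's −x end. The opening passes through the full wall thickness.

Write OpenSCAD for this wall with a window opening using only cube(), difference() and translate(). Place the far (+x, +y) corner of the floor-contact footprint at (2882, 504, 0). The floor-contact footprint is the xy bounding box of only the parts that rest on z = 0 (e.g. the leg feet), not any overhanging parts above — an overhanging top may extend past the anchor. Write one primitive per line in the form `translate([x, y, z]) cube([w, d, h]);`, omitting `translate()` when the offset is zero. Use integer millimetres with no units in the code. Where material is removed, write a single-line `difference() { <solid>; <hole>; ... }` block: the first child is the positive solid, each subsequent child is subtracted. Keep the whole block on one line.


difference() { translate([158, 321, 0]) cube([2724, 183, 2841]); translate([1527, 321, 1363]) cube([1044, 183, 967]); }


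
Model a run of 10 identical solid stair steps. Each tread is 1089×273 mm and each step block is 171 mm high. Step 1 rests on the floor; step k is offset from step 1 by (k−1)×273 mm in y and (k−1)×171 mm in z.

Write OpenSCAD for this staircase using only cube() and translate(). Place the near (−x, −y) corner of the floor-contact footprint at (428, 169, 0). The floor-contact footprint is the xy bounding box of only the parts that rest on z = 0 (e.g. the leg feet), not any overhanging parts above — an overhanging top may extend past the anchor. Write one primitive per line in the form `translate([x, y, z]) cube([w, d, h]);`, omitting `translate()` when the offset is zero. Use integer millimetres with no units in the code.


translate([428, 169, 0]) cube([1089, 273, 171]);
translate([428, 442, 171]) cube([1089, 273, 171]);
translate([428, 715, 342]) cube([1089, 273, 171]);
translate([428, 988, 513]) cube([1089, 273, 171]);
translate([428, 1261, 684]) cube([1089, 273, 171]);
translate([428, 1534, 855]) cube([1089, 273, 171]);
translate([428, 1807, 1026]) cube([1089, 273, 171]);
translate([428, 2080, 1197]) cube([1089, 273, 171]);
translate([428, 2353, 1368]) cube([1089, 273, 171]);
translate([428, 2626, 1539]) cube([1089, 273, 171]);


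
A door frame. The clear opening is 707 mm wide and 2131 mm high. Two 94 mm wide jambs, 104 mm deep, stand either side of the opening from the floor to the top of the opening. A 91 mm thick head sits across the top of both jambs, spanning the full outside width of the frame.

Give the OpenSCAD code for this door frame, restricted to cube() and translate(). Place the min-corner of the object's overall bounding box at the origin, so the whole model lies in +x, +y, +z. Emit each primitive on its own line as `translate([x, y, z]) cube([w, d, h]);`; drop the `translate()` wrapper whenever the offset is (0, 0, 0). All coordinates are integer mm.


cube([94, 104, 2131]);
translate([801, 0, 0]) cube([94, 104, 2131]);
translate([0, 0, 2131]) cube([895, 104, 91]);


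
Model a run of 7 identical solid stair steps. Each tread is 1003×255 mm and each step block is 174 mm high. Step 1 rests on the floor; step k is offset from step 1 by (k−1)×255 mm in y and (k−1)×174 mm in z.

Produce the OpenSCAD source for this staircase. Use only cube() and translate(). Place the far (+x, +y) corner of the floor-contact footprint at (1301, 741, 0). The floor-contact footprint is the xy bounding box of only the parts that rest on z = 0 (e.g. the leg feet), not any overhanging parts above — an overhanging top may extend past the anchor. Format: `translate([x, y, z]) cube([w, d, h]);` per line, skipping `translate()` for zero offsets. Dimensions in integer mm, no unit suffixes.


translate([298, 486, 0]) cube([1003, 255, 174]);
translate([298, 741, 174]) cube([1003, 255, 174]);
translate([298, 996, 348]) cube([1003, 255, 174]);
translate([298, 1251, 522]) cube([1003, 255, 174]);
translate([298, 1506, 696]) cube([1003, 255, 174]);
translate([298, 1761, 870]) cube([1003, 255, 174]);
translate([298, 2016, 1044]) cube([1003, 255, 174]);


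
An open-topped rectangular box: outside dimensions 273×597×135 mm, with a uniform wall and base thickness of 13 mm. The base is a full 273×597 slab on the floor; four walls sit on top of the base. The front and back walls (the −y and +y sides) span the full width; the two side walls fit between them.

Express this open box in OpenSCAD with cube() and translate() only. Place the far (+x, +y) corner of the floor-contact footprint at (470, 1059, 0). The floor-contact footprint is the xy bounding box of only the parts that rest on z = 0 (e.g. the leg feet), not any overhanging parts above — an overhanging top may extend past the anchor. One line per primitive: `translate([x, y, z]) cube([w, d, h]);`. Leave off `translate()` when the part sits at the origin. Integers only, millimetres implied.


translate([197, 462, 0]) cube([273, 597, 13]);
translate([197, 462, 13]) cube([273, 13, 122]);
translate([197, 1046, 13]) cube([273, 13, 122]);
translate([197, 475, 13]) cube([13, 571, 122]);
translate([457, 475, 13]) cube([13, 571, 122]);


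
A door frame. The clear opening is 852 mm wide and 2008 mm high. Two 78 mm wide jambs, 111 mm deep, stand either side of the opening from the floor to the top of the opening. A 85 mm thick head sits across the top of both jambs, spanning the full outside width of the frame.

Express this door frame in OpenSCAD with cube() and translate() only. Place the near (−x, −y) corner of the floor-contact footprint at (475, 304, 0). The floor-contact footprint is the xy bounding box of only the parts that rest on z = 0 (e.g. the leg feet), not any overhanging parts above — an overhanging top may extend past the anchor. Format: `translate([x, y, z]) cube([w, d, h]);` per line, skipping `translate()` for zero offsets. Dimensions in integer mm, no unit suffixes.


translate([475, 304, 0]) cube([78, 111, 2008]);
translate([1405, 304, 0]) cube([78, 111, 2008]);
translate([475, 304, 2008]) cube([1008, 111, 85]);


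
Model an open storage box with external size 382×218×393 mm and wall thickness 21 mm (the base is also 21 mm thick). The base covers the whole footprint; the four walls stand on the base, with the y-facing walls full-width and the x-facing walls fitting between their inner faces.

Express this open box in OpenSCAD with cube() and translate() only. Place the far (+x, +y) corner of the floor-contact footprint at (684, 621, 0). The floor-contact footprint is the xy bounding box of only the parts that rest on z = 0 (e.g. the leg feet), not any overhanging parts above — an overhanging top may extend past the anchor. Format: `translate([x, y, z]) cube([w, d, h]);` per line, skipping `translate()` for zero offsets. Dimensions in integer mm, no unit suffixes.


translate([302, 403, 0]) cube([382, 218, 21]);
translate([302, 403, 21]) cube([382, 21, 372]);
translate([302, 600, 21]) cube([382, 21, 372]);
translate([302, 424, 21]) cube([21, 176, 372]);
translate([663, 424, 21]) cube([21, 176, 372]);


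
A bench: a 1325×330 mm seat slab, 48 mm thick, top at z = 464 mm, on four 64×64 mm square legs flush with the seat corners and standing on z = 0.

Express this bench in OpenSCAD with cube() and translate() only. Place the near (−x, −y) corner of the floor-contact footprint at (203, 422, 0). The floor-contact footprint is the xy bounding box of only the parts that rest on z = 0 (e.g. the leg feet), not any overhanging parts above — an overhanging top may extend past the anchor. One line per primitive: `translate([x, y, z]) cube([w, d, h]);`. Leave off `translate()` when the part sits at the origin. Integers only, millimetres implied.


// leg_h = 464 − 48 = 416
translate([203, 422, 416]) cube([1325, 330, 48]);
translate([203, 422, 0]) cube([64, 64, 416]);
translate([203, 688, 0]) cube([64, 64, 416]);
translate([1464, 422, 0]) cube([64, 64, 416]);
translate([1464, 688, 0]) cube([64, 64, 416]);


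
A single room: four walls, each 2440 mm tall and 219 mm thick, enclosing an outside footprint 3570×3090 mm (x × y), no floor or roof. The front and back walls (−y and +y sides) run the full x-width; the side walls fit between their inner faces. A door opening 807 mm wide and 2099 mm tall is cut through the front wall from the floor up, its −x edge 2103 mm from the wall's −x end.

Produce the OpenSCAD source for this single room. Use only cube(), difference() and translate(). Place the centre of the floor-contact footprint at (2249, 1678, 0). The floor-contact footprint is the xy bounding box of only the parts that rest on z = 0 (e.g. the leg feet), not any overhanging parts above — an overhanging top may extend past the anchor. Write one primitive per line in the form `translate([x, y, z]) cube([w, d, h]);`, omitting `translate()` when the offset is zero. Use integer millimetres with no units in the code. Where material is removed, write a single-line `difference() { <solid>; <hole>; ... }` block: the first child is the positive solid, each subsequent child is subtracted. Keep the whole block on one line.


difference() { translate([464, 133, 0]) cube([3570, 219, 2440]); translate([2567, 133, 0]) cube([807, 219, 2099]); }
translate([464, 3004, 0]) cube([3570, 219, 2440]);
translate([464, 352, 0]) cube([219, 2652, 2440]);
translate([3815, 352, 0]) cube([219, 2652, 2440]);


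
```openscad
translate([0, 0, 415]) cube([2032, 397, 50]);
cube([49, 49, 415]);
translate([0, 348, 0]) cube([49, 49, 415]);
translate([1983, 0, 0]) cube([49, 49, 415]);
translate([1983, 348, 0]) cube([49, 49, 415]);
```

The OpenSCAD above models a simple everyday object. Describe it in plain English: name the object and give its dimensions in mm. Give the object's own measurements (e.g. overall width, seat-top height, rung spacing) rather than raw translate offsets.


A long wooden bench with a 2032 mm (x) × 397 mm (y) seat, 50 mm thick, its top surface 465 mm above the floor. Four 49 mm square legs at the seat corners, flush with the edges, run from z = 0 to the seat underside.


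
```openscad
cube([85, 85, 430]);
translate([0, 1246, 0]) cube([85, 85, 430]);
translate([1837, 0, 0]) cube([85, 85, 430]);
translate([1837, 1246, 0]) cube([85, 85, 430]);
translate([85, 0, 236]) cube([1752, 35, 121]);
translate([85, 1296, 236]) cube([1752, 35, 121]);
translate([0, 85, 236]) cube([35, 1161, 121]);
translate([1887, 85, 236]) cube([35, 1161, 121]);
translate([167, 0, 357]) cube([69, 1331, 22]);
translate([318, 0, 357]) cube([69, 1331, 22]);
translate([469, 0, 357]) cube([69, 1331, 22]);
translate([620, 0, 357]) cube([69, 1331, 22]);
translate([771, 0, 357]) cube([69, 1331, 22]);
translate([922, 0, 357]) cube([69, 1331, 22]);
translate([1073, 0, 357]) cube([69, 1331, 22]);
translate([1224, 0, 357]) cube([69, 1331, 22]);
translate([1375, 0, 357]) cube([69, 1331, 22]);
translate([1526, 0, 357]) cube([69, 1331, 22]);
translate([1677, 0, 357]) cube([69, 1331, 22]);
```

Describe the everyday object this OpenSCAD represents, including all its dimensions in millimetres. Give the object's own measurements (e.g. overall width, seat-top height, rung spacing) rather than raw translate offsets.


A bed frame 1922 mm long (x) by 1331 mm wide (y). Four 85×85 mm corner posts, 430 mm tall, at the corners of the footprint. Four rails of 35 mm thickness and 121 mm height run between adjacent posts with their undersides at z = 236 mm, their outer faces flush with the outside of the frame (the two x-running rails run between the posts' inner faces; the two y-running rails run between the posts' inner faces). 11 slats, each 69 mm wide (x) and 22 mm thick, lie across the top of the two x-running rails, running the full 1331 mm width of the frame in y; along x they sit between the end posts with a 82 mm gap after the −x posts and between neighbouring slats, leaving 91 mm before the +x posts.


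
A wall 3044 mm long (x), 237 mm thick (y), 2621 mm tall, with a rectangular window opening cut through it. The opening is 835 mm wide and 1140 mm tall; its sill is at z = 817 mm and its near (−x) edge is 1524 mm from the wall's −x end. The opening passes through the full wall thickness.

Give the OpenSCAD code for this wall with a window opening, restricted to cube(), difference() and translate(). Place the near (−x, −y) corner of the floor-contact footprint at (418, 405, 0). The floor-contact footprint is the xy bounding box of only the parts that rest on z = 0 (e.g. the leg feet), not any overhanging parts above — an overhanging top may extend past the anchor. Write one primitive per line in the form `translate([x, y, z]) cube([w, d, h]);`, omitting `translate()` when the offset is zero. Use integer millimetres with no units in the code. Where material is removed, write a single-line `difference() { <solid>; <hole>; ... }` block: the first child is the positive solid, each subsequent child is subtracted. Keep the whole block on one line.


difference() { translate([418, 405, 0]) cube([3044, 237, 2621]); translate([1942, 405, 817]) cube([835, 237, 1140]); }


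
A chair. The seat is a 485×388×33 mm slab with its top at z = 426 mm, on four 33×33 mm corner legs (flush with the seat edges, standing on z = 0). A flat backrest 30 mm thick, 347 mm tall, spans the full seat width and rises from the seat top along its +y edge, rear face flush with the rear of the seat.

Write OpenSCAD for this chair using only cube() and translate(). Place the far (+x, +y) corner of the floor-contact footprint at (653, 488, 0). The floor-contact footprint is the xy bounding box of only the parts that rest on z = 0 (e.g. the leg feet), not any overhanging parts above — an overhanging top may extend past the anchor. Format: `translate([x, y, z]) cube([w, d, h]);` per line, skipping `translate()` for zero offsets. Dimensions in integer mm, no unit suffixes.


translate([168, 100, 393]) cube([485, 388, 33]);
translate([168, 100, 0]) cube([33, 33, 393]);
translate([620, 100, 0]) cube([33, 33, 393]);
translate([168, 455, 0]) cube([33, 33, 393]);
translate([620, 455, 0]) cube([33, 33, 393]);
translate([168, 458, 426]) cube([485, 30, 347]);


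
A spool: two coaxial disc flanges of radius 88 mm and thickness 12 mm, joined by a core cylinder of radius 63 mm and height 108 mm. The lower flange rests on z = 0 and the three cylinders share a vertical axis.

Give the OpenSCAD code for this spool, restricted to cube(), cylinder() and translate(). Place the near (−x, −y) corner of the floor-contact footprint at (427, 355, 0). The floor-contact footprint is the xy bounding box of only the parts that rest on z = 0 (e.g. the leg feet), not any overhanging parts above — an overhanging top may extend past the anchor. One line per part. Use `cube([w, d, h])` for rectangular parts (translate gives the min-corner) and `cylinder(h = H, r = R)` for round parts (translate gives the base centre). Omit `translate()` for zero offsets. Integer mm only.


translate([515, 443, 0]) cylinder(h = 12, r = 88);
translate([515, 443, 12]) cylinder(h = 108, r = 63);
translate([515, 443, 120]) cylinder(h = 12, r = 88);


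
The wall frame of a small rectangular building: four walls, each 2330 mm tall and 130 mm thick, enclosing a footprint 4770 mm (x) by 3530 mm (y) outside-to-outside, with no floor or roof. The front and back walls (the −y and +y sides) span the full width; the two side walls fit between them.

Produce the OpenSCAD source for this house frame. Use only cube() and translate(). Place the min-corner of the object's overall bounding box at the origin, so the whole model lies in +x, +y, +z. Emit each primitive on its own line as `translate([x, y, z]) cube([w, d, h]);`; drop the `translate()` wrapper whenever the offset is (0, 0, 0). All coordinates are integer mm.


cube([4770, 130, 2330]);
translate([0, 3400, 0]) cube([4770, 130, 2330]);
translate([0, 130, 0]) cube([130, 3270, 2330]);
translate([4640, 130, 0]) cube([130, 3270, 2330]);


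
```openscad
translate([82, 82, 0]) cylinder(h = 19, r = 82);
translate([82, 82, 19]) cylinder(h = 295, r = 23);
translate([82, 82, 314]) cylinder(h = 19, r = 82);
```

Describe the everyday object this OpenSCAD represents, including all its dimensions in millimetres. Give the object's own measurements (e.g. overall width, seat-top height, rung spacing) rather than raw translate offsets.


A spool: two coaxial disc flanges of radius 82 mm and thickness 19 mm, joined by a core cylinder of radius 23 mm and height 295 mm. The lower flange rests on z = 0 and the three cylinders share a vertical axis.


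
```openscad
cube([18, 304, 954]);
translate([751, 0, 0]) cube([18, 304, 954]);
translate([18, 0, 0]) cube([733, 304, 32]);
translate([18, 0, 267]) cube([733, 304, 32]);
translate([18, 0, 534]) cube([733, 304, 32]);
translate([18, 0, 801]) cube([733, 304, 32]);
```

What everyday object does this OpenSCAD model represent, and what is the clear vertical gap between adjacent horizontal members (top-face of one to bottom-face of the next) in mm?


A bookshelf. The clear shelf gap is 235 mm.

Two tall side panels with 4 horizontal boards between them — a bookshelf. The first two shelf undersides are at z = 0 and z = 267; with shelf thickness 32, the clear gap is 267 − 0 − 32 = 235 mm.


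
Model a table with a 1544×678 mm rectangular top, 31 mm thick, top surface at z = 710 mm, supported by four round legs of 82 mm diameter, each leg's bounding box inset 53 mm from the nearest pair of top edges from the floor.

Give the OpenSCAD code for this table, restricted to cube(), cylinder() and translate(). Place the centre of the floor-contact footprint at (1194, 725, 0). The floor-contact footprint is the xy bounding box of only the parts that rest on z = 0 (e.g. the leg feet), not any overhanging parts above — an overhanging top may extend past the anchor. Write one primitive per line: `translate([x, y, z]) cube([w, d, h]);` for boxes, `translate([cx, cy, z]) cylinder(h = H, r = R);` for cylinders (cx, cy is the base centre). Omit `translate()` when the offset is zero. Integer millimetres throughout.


translate([422, 386, 679]) cube([1544, 678, 31]);
translate([516, 480, 0]) cylinder(h = 679, r = 41);
translate([1872, 480, 0]) cylinder(h = 679, r = 41);
translate([516, 970, 0]) cylinder(h = 679, r = 41);
translate([1872, 970, 0]) cylinder(h = 679, r = 41);


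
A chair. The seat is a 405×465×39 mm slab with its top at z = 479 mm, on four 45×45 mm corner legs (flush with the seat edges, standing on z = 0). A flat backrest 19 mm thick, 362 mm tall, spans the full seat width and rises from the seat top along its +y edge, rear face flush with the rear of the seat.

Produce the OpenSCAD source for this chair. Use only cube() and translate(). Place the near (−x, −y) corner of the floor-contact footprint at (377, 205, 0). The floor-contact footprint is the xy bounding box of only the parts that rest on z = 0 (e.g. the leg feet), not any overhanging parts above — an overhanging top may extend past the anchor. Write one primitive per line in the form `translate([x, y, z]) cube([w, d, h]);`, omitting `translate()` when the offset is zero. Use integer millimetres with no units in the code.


// leg_h = 479 - 39 = 440
translate([377, 205, 440]) cube([405, 465, 39]);
translate([377, 205, 0]) cube([45, 45, 440]);
translate([737, 205, 0]) cube([45, 45, 440]);
translate([377, 625, 0]) cube([45, 45, 440]);
translate([737, 625, 0]) cube([45, 45, 440]);
translate([377, 651, 479]) cube([405, 19, 362]);


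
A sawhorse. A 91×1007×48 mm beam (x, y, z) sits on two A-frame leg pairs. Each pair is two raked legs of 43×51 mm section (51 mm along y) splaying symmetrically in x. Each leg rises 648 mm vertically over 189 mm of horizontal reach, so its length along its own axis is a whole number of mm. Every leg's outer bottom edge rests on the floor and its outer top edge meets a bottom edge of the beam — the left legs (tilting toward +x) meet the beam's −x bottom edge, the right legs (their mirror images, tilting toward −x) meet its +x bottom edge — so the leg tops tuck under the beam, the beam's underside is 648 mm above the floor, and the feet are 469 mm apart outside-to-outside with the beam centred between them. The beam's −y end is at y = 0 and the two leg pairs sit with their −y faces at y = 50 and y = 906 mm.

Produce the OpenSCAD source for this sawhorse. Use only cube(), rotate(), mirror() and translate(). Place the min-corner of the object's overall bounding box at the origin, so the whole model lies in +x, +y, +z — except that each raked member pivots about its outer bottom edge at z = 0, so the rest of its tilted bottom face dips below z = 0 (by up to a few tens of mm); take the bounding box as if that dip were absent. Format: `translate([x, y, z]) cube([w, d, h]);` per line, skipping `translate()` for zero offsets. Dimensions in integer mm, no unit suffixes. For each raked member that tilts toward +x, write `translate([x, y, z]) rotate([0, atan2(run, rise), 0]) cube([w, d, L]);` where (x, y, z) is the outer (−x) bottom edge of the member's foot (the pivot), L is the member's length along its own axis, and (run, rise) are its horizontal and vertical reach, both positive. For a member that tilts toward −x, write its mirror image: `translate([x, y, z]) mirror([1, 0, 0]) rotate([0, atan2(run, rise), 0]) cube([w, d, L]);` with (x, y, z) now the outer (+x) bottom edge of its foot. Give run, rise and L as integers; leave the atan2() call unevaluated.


// leg length = √(189² + 648²) = 675
// right-leg outer foot x = 2·189 + 91 = 469
// beam min-corner = (189, 0, 648)
translate([189, 0, 648]) cube([91, 1007, 48]);
translate([0, 50, 0]) rotate([0, atan2(189, 648), 0]) cube([43, 51, 675]);
translate([469, 50, 0]) mirror([1, 0, 0]) rotate([0, atan2(189, 648), 0]) cube([43, 51, 675]);
translate([0, 906, 0]) rotate([0, atan2(189, 648), 0]) cube([43, 51, 675]);
translate([469, 906, 0]) mirror([1, 0, 0]) rotate([0, atan2(189, 648), 0]) cube([43, 51, 675]);
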